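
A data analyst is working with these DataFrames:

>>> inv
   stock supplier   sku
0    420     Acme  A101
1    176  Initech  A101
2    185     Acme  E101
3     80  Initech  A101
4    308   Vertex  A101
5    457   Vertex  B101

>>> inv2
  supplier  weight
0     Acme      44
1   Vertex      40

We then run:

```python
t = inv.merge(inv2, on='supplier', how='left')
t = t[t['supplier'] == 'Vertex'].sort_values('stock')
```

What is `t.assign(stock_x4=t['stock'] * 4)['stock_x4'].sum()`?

merge on 'supplier' (how='left') → 6 rows:
   stock supplier   sku  weight
0    420     Acme  A101    44.0
1    176  Initech  A101     NaN
2    185     Acme  E101    44.0
3     80  Initech  A101     NaN
4    308   Vertex  A101    40.0
5    457   Vertex  B101    40.0
filter rows where supplier == 'Vertex':
   stock supplier   sku  weight
4    308   Vertex  A101    40.0
5    457   Vertex  B101    40.0
sort by stock:
   stock supplier   sku  weight
4    308   Vertex  A101    40.0
5    457   Vertex  B101    40.0
add column stock_x4 = t['stock'] * 4:
   stock supplier   sku  weight  stock_x4
4    308   Vertex  A101    40.0      1232
5    457   Vertex  B101    40.0      1828
The sum of column 'stock_x4' is 3060.

3060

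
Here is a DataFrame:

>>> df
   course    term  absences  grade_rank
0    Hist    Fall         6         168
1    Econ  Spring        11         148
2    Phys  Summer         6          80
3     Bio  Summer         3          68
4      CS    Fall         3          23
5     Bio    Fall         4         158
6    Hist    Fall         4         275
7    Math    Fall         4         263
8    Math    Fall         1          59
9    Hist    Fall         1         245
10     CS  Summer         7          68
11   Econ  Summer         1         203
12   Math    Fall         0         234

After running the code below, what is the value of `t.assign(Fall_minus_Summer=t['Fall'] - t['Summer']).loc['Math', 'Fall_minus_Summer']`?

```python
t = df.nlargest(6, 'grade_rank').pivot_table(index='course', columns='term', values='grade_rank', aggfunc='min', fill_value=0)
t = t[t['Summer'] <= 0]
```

take 6 rows with largest grade_rank:
   course    term  absences  grade_rank
6    Hist    Fall         4         275
7    Math    Fall         4         263
9    Hist    Fall         1         245
12   Math    Fall         0         234
11   Econ  Summer         1         203
0    Hist    Fall         6         168
pivot: rows=course, cols=term, min(grade_rank):
term    Fall  Summer
course              
Econ       0     203
Hist     168       0
Math     234       0
filter rows where Summer <= 0:
term    Fall  Summer
course              
Hist     168       0
Math     234       0
add column Fall_minus_Summer = t['Fall'] - t['Summer']:
term    Fall  Summer  Fall_minus_Summer
course                                 
Hist     168       0                168
Math     234       0                234
Then the value at row 'Math', column 'Fall_minus_Summer': 234

234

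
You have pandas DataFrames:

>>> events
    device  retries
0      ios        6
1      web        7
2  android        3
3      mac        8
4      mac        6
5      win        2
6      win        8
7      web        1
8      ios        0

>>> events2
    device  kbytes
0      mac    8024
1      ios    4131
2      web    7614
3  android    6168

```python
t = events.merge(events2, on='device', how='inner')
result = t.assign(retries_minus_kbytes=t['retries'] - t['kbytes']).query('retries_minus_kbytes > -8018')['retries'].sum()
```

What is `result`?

25

merge on 'device' (how='inner') → 7 rows:
    device  retries  kbytes
0      ios        6    4131
1      web        7    7614
2  android        3    6168
3      mac        8    8024
4      mac        6    8024
5      web        1    7614
6      ios        0    4131
add column retries_minus_kbytes = t['retries'] - t['kbytes']:
    device  retries  kbytes  retries_minus_kbytes
0      ios        6    4131                 -4125
1      web        7    7614                 -7607
2  android        3    6168                 -6165
3      mac        8    8024                 -8016
4      mac        6    8024                 -8018
5      web        1    7614                 -7613
6      ios        0    4131                 -4131
filter rows where retries_minus_kbytes > -8018:
    device  retries  kbytes  retries_minus_kbytes
0      ios        6    4131                 -4125
1      web        7    7614                 -7607
2  android        3    6168                 -6165
3      mac        8    8024                 -8016
5      web        1    7614                 -7613
6      ios        0    4131                 -4131
Then the sum of column 'retries': 25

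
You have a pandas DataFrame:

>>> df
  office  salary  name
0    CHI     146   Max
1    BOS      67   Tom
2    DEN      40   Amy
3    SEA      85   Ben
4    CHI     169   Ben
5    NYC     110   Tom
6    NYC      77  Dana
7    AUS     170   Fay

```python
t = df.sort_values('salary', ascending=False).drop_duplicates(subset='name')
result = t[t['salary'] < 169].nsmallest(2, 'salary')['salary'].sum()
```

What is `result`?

117

sort by salary descending:
  office  salary  name
7    AUS     170   Fay
4    CHI     169   Ben
0    CHI     146   Max
5    NYC     110   Tom
3    SEA      85   Ben
6    NYC      77  Dana
1    BOS      67   Tom
2    DEN      40   Amy
drop duplicate name (keep=first):
  office  salary  name
7    AUS     170   Fay
4    CHI     169   Ben
0    CHI     146   Max
5    NYC     110   Tom
6    NYC      77  Dana
2    DEN      40   Amy
filter rows where salary < 169:
  office  salary  name
0    CHI     146   Max
5    NYC     110   Tom
6    NYC      77  Dana
2    DEN      40   Amy
take 2 rows with smallest salary:
  office  salary  name
2    DEN      40   Amy
6    NYC      77  Dana
So sum() = 117.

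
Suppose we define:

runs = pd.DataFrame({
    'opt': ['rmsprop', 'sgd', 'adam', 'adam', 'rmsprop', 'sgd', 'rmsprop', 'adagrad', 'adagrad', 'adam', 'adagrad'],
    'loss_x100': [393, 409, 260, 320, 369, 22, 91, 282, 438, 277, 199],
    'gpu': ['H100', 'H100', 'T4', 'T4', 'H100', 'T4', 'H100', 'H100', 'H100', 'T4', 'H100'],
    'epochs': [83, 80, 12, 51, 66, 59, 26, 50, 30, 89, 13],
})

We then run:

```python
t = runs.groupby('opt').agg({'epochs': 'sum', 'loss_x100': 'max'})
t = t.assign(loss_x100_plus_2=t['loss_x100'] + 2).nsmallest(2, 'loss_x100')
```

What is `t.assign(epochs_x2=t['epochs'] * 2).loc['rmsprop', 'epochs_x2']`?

group by opt: sum(epochs), max(loss_x100):
         epochs  loss_x100
opt                       
adagrad      93        438
adam        152        320
rmsprop     175        393
sgd         139        409
add column loss_x100_plus_2 = t['loss_x100'] + 2:
         epochs  loss_x100  loss_x100_plus_2
opt                                         
adagrad      93        438               440
adam        152        320               322
rmsprop     175        393               395
sgd         139        409               411
take 2 rows with smallest loss_x100:
         epochs  loss_x100  loss_x100_plus_2
opt                                         
adam        152        320               322
rmsprop     175        393               395
add column epochs_x2 = t['epochs'] * 2:
         epochs  loss_x100  loss_x100_plus_2  epochs_x2
opt                                                    
adam        152        320               322        304
rmsprop     175        393               395        350
The value at row 'rmsprop', column 'epochs_x2' is 350.

350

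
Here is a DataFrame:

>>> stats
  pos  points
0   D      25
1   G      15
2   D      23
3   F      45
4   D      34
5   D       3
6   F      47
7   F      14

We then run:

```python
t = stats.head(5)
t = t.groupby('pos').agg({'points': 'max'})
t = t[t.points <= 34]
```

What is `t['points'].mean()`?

24.5

take first 5 rows:
  pos  points
0   D      25
1   G      15
2   D      23
3   F      45
4   D      34
group by pos, max of points:
     points
pos        
D        34
F        45
G        15
filter rows where points <= 34:
     points
pos        
D        34
G        15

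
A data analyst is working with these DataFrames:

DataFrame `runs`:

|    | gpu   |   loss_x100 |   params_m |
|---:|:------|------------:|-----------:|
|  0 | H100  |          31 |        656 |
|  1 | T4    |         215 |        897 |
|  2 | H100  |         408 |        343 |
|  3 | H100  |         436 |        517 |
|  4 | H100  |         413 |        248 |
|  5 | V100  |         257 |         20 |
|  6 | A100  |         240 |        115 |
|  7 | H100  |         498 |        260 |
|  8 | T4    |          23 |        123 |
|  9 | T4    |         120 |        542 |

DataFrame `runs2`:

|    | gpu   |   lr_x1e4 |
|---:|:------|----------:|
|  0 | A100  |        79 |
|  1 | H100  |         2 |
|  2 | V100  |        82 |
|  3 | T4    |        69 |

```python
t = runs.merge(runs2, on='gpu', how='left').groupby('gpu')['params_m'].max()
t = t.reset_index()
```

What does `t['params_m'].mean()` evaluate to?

422.0

merge on 'gpu' (how='left') → 10 rows:
    gpu  loss_x100  params_m  lr_x1e4
0  H100         31       656        2
1    T4        215       897       69
2  H100        408       343        2
3  H100        436       517        2
4  H100        413       248        2
5  V100        257        20       82
6  A100        240       115       79
7  H100        498       260        2
8    T4         23       123       69
9    T4        120       542       69
group by gpu, max of params_m:
gpu
A100    115
H100    656
T4      897
V100     20
Name: params_m, dtype: int64
reset_index():
    gpu  params_m
0  A100       115
1  H100       656
2    T4       897
3  V100        20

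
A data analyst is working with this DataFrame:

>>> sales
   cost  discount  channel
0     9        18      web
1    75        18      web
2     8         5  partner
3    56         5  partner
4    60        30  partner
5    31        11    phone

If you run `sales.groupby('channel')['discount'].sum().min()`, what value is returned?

11

group by channel, sum of discount:
channel
partner    40
phone      11
web        36
Name: discount, dtype: int64
Then the min of the resulting series: 11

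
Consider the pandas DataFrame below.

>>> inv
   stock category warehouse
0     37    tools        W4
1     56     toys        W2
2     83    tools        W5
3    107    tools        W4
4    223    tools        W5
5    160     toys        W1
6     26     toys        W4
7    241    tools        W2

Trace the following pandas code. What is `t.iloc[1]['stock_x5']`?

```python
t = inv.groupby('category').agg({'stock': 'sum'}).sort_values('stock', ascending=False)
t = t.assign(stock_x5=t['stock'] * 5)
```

1210

group by category, sum of stock:
          stock
category       
tools       691
toys        242
sort by stock descending:
          stock
category       
tools       691
toys        242
add column stock_x5 = t['stock'] * 5:
          stock  stock_x5
category                 
tools       691      3455
toys        242      1210
value at position 1, column 'stock_x5' → 1210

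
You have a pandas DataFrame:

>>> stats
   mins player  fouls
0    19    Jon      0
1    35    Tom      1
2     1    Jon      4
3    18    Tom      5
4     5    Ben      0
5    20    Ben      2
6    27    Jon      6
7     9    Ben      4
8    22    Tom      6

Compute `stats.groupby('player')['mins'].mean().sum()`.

group by player, mean of mins:
player
Ben    11.333333
Jon    15.666667
Tom    25.000000
Name: mins, dtype: float64
Taking the sum of the resulting series gives 52.0.

52.0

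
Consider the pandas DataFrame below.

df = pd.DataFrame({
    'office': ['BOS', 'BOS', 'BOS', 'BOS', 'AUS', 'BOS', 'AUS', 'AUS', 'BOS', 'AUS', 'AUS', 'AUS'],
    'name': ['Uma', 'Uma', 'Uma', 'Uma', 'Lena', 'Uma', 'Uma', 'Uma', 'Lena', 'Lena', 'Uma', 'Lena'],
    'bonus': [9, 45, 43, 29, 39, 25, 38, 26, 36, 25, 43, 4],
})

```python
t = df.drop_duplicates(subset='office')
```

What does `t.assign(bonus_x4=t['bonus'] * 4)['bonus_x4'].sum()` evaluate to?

drop duplicate office (keep=first):
  office  name  bonus
0    BOS   Uma      9
4    AUS  Lena     39
add column bonus_x4 = t['bonus'] * 4:
  office  name  bonus  bonus_x4
0    BOS   Uma      9        36
4    AUS  Lena     39       156

192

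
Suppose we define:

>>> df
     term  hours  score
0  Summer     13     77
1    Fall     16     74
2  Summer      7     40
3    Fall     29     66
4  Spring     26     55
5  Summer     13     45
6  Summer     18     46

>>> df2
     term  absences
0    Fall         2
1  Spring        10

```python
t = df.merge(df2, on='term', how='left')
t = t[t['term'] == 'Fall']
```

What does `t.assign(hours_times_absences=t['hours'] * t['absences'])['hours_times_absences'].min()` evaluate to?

merge on 'term' (how='left') → 7 rows:
     term  hours  score  absences
0  Summer     13     77       NaN
1    Fall     16     74       2.0
2  Summer      7     40       NaN
3    Fall     29     66       2.0
4  Spring     26     55      10.0
5  Summer     13     45       NaN
6  Summer     18     46       NaN
filter rows where term == 'Fall':
   term  hours  score  absences
1  Fall     16     74       2.0
3  Fall     29     66       2.0
add column hours_times_absences = t['hours'] * t['absences']:
   term  hours  score  absences  hours_times_absences
1  Fall     16     74       2.0                  32.0
3  Fall     29     66       2.0                  58.0
Hence 32.0.

32.0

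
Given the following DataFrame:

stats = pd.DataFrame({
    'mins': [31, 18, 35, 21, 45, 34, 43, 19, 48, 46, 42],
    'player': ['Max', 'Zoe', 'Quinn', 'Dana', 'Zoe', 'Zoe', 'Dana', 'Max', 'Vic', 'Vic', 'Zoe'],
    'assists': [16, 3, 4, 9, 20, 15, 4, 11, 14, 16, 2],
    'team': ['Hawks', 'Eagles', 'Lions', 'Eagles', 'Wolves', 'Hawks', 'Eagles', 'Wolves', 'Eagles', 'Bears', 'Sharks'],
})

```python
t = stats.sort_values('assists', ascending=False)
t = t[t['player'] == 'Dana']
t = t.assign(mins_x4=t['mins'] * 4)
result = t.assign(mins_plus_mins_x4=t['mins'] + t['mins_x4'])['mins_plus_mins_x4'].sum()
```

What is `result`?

sort by assists descending:
    mins player  assists    team
4     45    Zoe       20  Wolves
0     31    Max       16   Hawks
9     46    Vic       16   Bears
5     34    Zoe       15   Hawks
8     48    Vic       14  Eagles
7     19    Max       11  Wolves
3     21   Dana        9  Eagles
2     35  Quinn        4   Lions
6     43   Dana        4  Eagles
1     18    Zoe        3  Eagles
10    42    Zoe        2  Sharks
filter rows where player == 'Dana':
   mins player  assists    team
3    21   Dana        9  Eagles
6    43   Dana        4  Eagles
add column mins_x4 = t['mins'] * 4:
   mins player  assists    team  mins_x4
3    21   Dana        9  Eagles       84
6    43   Dana        4  Eagles      172
add column mins_plus_mins_x4 = t['mins'] + t['mins_x4']:
   mins player  assists    team  mins_x4  mins_plus_mins_x4
3    21   Dana        9  Eagles       84                105
6    43   Dana        4  Eagles      172                215
Reading off the sum of column 'mins_plus_mins_x4', we get 320.

320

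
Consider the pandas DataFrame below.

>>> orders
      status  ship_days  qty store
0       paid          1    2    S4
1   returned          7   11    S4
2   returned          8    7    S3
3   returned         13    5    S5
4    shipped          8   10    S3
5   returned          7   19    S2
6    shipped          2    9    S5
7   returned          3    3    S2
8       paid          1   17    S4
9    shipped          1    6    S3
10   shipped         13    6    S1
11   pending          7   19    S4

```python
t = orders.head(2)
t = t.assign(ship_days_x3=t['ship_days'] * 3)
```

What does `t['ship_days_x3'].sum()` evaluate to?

take first 2 rows:
     status  ship_days  qty store
0      paid          1    2    S4
1  returned          7   11    S4
add column ship_days_x3 = t['ship_days'] * 3:
     status  ship_days  qty store  ship_days_x3
0      paid          1    2    S4             3
1  returned          7   11    S4            21

24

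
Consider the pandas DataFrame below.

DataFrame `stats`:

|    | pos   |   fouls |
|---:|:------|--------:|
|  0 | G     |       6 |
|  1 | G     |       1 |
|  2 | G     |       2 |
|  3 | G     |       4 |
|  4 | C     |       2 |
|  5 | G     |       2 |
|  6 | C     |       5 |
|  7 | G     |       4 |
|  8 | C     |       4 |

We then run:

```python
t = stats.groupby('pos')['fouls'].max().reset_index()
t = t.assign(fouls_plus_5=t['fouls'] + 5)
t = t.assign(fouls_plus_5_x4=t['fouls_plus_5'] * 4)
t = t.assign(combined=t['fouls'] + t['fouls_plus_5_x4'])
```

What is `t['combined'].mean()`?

group by pos, max of fouls:
pos
C    5
G    6
Name: fouls, dtype: int64
reset_index():
  pos  fouls
0   C      5
1   G      6
add column fouls_plus_5 = t['fouls'] + 5:
  pos  fouls  fouls_plus_5
0   C      5            10
1   G      6            11
add column fouls_plus_5_x4 = t['fouls_plus_5'] * 4:
  pos  fouls  fouls_plus_5  fouls_plus_5_x4
0   C      5            10               40
1   G      6            11               44
add column combined = t['fouls'] + t['fouls_plus_5_x4']:
  pos  fouls  fouls_plus_5  fouls_plus_5_x4  combined
0   C      5            10               40        45
1   G      6            11               44        50
mean of column 'combined' → 47.5

47.5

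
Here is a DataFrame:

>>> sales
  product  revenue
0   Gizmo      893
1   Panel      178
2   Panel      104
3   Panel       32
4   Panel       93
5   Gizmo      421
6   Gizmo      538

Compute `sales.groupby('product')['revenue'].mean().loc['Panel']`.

101.75

group by product, mean of revenue:
product
Gizmo    617.333333
Panel    101.750000
Name: revenue, dtype: float64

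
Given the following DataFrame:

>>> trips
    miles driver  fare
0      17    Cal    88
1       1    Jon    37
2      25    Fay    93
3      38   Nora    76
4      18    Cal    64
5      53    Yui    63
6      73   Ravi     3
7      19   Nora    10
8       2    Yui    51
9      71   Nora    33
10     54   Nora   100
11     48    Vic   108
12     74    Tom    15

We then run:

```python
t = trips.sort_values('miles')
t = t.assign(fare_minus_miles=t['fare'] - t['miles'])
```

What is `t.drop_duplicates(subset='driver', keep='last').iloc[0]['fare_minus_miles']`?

36

sort by miles:
    miles driver  fare
1       1    Jon    37
8       2    Yui    51
0      17    Cal    88
4      18    Cal    64
7      19   Nora    10
2      25    Fay    93
3      38   Nora    76
11     48    Vic   108
5      53    Yui    63
10     54   Nora   100
9      71   Nora    33
6      73   Ravi     3
12     74    Tom    15
add column fare_minus_miles = t['fare'] - t['miles']:
    miles driver  fare  fare_minus_miles
1       1    Jon    37                36
8       2    Yui    51                49
0      17    Cal    88                71
4      18    Cal    64                46
7      19   Nora    10                -9
2      25    Fay    93                68
3      38   Nora    76                38
11     48    Vic   108                60
5      53    Yui    63                10
10     54   Nora   100                46
9      71   Nora    33               -38
6      73   Ravi     3               -70
12     74    Tom    15               -59
drop duplicate driver (keep=last):
    miles driver  fare  fare_minus_miles
1       1    Jon    37                36
4      18    Cal    64                46
2      25    Fay    93                68
11     48    Vic   108                60
5      53    Yui    63                10
9      71   Nora    33               -38
6      73   Ravi     3               -70
12     74    Tom    15               -59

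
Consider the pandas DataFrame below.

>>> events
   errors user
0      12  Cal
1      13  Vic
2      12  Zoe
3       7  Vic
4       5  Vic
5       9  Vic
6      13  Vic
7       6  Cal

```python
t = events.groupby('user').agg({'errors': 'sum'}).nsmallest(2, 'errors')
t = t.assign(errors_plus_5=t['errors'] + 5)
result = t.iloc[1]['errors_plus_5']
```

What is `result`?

23

group by user, sum of errors:
      errors
user        
Cal       18
Vic       47
Zoe       12
take 2 rows with smallest errors:
      errors
user        
Zoe       12
Cal       18
add column errors_plus_5 = t['errors'] + 5:
      errors  errors_plus_5
user                       
Zoe       12             17
Cal       18             23
Then the value at position 1, column 'errors_plus_5': 23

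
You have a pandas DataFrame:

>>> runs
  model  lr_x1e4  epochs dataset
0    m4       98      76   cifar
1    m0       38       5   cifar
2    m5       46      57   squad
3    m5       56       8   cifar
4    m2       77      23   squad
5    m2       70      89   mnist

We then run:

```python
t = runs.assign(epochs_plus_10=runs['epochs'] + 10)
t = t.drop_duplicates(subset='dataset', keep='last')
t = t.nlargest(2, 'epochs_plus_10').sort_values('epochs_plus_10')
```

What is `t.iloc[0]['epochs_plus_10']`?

add column epochs_plus_10 = runs['epochs'] + 10:
  model  lr_x1e4  epochs dataset  epochs_plus_10
0    m4       98      76   cifar              86
1    m0       38       5   cifar              15
2    m5       46      57   squad              67
3    m5       56       8   cifar              18
4    m2       77      23   squad              33
5    m2       70      89   mnist              99
drop duplicate dataset (keep=last):
  model  lr_x1e4  epochs dataset  epochs_plus_10
3    m5       56       8   cifar              18
4    m2       77      23   squad              33
5    m2       70      89   mnist              99
take 2 rows with largest epochs_plus_10:
  model  lr_x1e4  epochs dataset  epochs_plus_10
5    m2       70      89   mnist              99
4    m2       77      23   squad              33
sort by epochs_plus_10:
  model  lr_x1e4  epochs dataset  epochs_plus_10
4    m2       77      23   squad              33
5    m2       70      89   mnist              99
Finally, value at position 0, column 'epochs_plus_10' = 33.

33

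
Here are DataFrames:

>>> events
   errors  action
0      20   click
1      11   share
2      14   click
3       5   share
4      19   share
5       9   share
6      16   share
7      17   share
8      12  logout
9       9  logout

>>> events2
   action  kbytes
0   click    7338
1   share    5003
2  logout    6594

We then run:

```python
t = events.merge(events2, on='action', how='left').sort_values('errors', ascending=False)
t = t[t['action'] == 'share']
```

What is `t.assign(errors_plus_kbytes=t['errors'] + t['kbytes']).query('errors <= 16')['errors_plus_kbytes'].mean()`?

5013.25

merge on 'action' (how='left') → 10 rows:
   errors  action  kbytes
0      20   click    7338
1      11   share    5003
2      14   click    7338
3       5   share    5003
4      19   share    5003
5       9   share    5003
6      16   share    5003
7      17   share    5003
8      12  logout    6594
9       9  logout    6594
sort by errors descending:
   errors  action  kbytes
0      20   click    7338
4      19   share    5003
7      17   share    5003
6      16   share    5003
2      14   click    7338
8      12  logout    6594
1      11   share    5003
5       9   share    5003
9       9  logout    6594
3       5   share    5003
filter rows where action == 'share':
   errors action  kbytes
4      19  share    5003
7      17  share    5003
6      16  share    5003
1      11  share    5003
5       9  share    5003
3       5  share    5003
add column errors_plus_kbytes = t['errors'] + t['kbytes']:
   errors action  kbytes  errors_plus_kbytes
4      19  share    5003                5022
7      17  share    5003                5020
6      16  share    5003                5019
1      11  share    5003                5014
5       9  share    5003                5012
3       5  share    5003                5008
filter rows where errors <= 16:
   errors action  kbytes  errors_plus_kbytes
6      16  share    5003                5019
1      11  share    5003                5014
5       9  share    5003                5012
3       5  share    5003                5008
The mean of column 'errors_plus_kbytes' is 5013.25.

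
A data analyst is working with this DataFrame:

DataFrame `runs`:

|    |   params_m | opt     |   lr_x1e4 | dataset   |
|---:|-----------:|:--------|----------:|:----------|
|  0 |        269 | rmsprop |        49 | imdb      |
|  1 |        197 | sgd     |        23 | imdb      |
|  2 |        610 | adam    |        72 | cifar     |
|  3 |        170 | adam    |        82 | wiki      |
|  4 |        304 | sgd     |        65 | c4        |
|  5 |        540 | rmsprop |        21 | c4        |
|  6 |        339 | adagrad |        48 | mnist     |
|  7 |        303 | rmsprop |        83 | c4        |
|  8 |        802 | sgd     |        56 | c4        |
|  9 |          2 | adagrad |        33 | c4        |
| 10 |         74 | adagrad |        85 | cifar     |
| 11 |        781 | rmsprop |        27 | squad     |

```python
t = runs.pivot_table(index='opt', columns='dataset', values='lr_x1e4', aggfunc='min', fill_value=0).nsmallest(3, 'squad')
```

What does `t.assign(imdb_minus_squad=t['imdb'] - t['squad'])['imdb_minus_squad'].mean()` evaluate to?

7.66666666667

pivot: rows=opt, cols=dataset, min(lr_x1e4):
dataset  c4  cifar  imdb  mnist  squad  wiki
opt                                         
adagrad  33     85     0     48      0     0
adam      0     72     0      0      0    82
rmsprop  21      0    49      0     27     0
sgd      56      0    23      0      0     0
take 3 rows with smallest squad:
dataset  c4  cifar  imdb  mnist  squad  wiki
opt                                         
adagrad  33     85     0     48      0     0
adam      0     72     0      0      0    82
sgd      56      0    23      0      0     0
add column imdb_minus_squad = t['imdb'] - t['squad']:
dataset  c4  cifar  imdb  mnist  squad  wiki  imdb_minus_squad
opt                                                           
adagrad  33     85     0     48      0     0                 0
adam      0     72     0      0      0    82                 0
sgd      56      0    23      0      0     0                23
mean of column 'imdb_minus_squad' → 7.66666666667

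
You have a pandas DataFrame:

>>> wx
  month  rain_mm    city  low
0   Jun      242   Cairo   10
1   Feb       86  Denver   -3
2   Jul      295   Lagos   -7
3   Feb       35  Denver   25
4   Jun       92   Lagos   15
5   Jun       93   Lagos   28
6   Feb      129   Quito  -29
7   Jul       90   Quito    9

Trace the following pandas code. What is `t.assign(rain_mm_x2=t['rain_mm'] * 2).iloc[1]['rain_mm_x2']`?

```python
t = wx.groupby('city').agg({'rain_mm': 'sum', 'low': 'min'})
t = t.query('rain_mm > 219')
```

group by city: sum(rain_mm), min(low):
        rain_mm  low
city                
Cairo       242   10
Denver      121   -3
Lagos       480   -7
Quito       219  -29
filter rows where rain_mm > 219:
       rain_mm  low
city               
Cairo      242   10
Lagos      480   -7
add column rain_mm_x2 = t['rain_mm'] * 2:
       rain_mm  low  rain_mm_x2
city                           
Cairo      242   10         484
Lagos      480   -7         960
Then the value at position 1, column 'rain_mm_x2': 960

960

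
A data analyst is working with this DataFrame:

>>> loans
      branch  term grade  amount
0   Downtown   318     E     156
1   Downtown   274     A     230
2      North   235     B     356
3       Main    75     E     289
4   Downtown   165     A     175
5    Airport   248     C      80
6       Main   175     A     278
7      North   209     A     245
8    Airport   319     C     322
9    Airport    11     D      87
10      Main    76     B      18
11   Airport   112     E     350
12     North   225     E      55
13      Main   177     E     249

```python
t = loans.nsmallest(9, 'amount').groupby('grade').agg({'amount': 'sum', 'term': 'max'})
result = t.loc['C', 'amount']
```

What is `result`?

80

take 9 rows with smallest amount:
      branch  term grade  amount
10      Main    76     B      18
12     North   225     E      55
5    Airport   248     C      80
9    Airport    11     D      87
0   Downtown   318     E     156
4   Downtown   165     A     175
1   Downtown   274     A     230
7      North   209     A     245
13      Main   177     E     249
group by grade: sum(amount), max(term):
       amount  term
grade              
A         650   274
B          18    76
C          80   248
D          87    11
E         460   318
Taking the value at row 'C', column 'amount' gives 80.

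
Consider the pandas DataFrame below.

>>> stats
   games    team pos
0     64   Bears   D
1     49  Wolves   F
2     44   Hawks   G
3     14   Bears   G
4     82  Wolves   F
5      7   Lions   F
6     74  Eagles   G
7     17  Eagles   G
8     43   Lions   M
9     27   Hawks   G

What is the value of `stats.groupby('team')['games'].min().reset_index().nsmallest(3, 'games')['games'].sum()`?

38

group by team, min of games:
team
Bears     14
Eagles    17
Hawks     27
Lions      7
Wolves    49
Name: games, dtype: int64
reset_index():
     team  games
0   Bears     14
1  Eagles     17
2   Hawks     27
3   Lions      7
4  Wolves     49
take 3 rows with smallest games:
     team  games
3   Lions      7
0   Bears     14
1  Eagles     17
The sum of column 'games' is 38.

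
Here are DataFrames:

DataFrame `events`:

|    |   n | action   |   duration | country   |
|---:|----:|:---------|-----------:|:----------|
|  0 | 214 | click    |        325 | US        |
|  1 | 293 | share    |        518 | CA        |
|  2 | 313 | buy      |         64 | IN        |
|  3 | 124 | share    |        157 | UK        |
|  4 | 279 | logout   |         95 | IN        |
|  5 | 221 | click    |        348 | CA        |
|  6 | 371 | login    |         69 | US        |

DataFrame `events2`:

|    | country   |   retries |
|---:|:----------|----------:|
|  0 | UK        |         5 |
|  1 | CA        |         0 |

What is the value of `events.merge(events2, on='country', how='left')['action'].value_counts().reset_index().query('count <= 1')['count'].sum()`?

merge on 'country' (how='left') → 7 rows:
     n  action  duration country  retries
0  214   click       325      US      NaN
1  293   share       518      CA      0.0
2  313     buy        64      IN      NaN
3  124   share       157      UK      5.0
4  279  logout        95      IN      NaN
5  221   click       348      CA      0.0
6  371   login        69      US      NaN
value_counts of action:
action
click     2
share     2
buy       1
logout    1
login     1
Name: count, dtype: int64
reset_index():
   action  count
0   click      2
1   share      2
2     buy      1
3  logout      1
4   login      1
filter rows where count <= 1:
   action  count
2     buy      1
3  logout      1
4   login      1
Finally, sum of column 'count' = 3.

3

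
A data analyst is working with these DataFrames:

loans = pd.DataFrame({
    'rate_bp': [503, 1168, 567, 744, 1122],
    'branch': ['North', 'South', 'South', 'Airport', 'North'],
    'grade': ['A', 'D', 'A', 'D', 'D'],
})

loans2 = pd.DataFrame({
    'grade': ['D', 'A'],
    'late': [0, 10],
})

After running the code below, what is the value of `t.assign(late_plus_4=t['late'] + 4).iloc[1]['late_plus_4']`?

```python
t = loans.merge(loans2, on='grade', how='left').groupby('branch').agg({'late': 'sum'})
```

14

merge on 'grade' (how='left') → 5 rows:
   rate_bp   branch grade  late
0      503    North     A    10
1     1168    South     D     0
2      567    South     A    10
3      744  Airport     D     0
4     1122    North     D     0
group by branch, sum of late:
         late
branch       
Airport     0
North      10
South      10
add column late_plus_4 = t['late'] + 4:
         late  late_plus_4
branch                    
Airport     0            4
North      10           14
South      10           14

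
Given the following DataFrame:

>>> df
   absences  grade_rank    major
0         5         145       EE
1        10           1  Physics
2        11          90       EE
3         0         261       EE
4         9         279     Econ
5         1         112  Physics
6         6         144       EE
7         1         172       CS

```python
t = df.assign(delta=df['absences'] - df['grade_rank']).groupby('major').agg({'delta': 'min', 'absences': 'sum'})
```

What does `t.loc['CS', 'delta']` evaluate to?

add column delta = df['absences'] - df['grade_rank']:
   absences  grade_rank    major  delta
0         5         145       EE   -140
1        10           1  Physics      9
2        11          90       EE    -79
3         0         261       EE   -261
4         9         279     Econ   -270
5         1         112  Physics   -111
6         6         144       EE   -138
7         1         172       CS   -171
group by major: min(delta), sum(absences):
         delta  absences
major                   
CS        -171         1
EE        -261        22
Econ      -270         9
Physics   -111        11
Finally, value at row 'CS', column 'delta' = -171.

-171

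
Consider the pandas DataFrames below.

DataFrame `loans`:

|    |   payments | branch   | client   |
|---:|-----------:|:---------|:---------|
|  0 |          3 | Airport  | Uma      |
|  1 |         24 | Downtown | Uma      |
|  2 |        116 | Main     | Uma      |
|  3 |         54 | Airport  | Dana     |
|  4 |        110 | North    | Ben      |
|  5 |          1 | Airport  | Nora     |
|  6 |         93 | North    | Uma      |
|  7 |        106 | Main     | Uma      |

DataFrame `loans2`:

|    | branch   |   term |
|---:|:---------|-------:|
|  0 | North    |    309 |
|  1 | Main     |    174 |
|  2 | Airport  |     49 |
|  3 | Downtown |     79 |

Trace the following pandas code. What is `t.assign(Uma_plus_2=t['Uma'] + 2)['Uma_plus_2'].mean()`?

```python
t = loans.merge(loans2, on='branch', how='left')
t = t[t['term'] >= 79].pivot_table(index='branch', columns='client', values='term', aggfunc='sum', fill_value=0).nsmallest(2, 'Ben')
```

215.5

merge on 'branch' (how='left') → 8 rows:
   payments    branch client  term
0         3   Airport    Uma    49
1        24  Downtown    Uma    79
2       116      Main    Uma   174
3        54   Airport   Dana    49
4       110     North    Ben   309
5         1   Airport   Nora    49
6        93     North    Uma   309
7       106      Main    Uma   174
filter rows where term >= 79:
   payments    branch client  term
1        24  Downtown    Uma    79
2       116      Main    Uma   174
4       110     North    Ben   309
6        93     North    Uma   309
7       106      Main    Uma   174
pivot: rows=branch, cols=client, sum(term):
client    Ben  Uma
branch            
Downtown    0   79
Main        0  348
North     309  309
take 2 rows with smallest Ben:
client    Ben  Uma
branch            
Downtown    0   79
Main        0  348
add column Uma_plus_2 = t['Uma'] + 2:
client    Ben  Uma  Uma_plus_2
branch                        
Downtown    0   79          81
Main        0  348         350
Reading off the mean of column 'Uma_plus_2', we get 215.5.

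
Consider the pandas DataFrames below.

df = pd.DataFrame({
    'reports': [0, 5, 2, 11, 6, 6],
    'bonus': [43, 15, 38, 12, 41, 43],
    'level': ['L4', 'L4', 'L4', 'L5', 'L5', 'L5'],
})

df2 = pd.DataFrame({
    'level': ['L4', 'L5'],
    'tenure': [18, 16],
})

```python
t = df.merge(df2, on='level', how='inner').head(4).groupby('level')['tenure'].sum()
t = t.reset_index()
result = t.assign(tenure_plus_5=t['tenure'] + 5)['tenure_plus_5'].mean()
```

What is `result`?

merge on 'level' (how='inner') → 6 rows:
   reports  bonus level  tenure
0        0     43    L4      18
1        5     15    L4      18
2        2     38    L4      18
3       11     12    L5      16
4        6     41    L5      16
5        6     43    L5      16
take first 4 rows:
   reports  bonus level  tenure
0        0     43    L4      18
1        5     15    L4      18
2        2     38    L4      18
3       11     12    L5      16
group by level, sum of tenure:
level
L4    54
L5    16
Name: tenure, dtype: int64
reset_index():
  level  tenure
0    L4      54
1    L5      16
add column tenure_plus_5 = t['tenure'] + 5:
  level  tenure  tenure_plus_5
0    L4      54             59
1    L5      16             21
mean of column 'tenure_plus_5' → 40.0

40.0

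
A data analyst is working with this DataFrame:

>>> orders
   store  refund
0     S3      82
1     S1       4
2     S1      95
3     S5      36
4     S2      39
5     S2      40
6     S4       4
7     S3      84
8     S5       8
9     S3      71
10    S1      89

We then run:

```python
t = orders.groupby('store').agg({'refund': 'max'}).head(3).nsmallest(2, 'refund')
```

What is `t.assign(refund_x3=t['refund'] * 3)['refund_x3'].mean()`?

186.0

group by store, max of refund:
       refund
store        
S1         95
S2         40
S3         84
S4          4
S5         36
take first 3 rows:
       refund
store        
S1         95
S2         40
S3         84
take 2 rows with smallest refund:
       refund
store        
S2         40
S3         84
add column refund_x3 = t['refund'] * 3:
       refund  refund_x3
store                   
S2         40        120
S3         84        252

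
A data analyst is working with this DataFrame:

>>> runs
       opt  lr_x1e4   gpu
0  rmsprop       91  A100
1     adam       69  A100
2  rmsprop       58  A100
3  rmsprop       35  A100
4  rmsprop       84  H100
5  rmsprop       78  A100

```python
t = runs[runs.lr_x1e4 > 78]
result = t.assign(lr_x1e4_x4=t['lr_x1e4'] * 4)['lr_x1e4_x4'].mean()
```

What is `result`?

350.0

filter rows where lr_x1e4 > 78:
       opt  lr_x1e4   gpu
0  rmsprop       91  A100
4  rmsprop       84  H100
add column lr_x1e4_x4 = t['lr_x1e4'] * 4:
       opt  lr_x1e4   gpu  lr_x1e4_x4
0  rmsprop       91  A100         364
4  rmsprop       84  H100         336
So mean() = 350.0.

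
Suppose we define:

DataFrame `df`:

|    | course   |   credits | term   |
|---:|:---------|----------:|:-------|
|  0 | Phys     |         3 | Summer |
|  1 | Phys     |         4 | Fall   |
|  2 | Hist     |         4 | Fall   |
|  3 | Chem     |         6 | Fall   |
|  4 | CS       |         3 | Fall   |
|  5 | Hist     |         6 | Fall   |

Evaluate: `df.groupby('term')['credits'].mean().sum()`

7.6

group by term, mean of credits:
term
Fall      4.6
Summer    3.0
Name: credits, dtype: float64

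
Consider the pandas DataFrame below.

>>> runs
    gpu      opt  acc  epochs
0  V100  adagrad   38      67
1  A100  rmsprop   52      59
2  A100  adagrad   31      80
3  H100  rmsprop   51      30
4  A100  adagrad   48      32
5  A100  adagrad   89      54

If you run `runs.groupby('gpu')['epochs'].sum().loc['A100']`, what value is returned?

group by gpu, sum of epochs:
gpu
A100    225
H100     30
V100     67
Name: epochs, dtype: int64
Hence 225.

225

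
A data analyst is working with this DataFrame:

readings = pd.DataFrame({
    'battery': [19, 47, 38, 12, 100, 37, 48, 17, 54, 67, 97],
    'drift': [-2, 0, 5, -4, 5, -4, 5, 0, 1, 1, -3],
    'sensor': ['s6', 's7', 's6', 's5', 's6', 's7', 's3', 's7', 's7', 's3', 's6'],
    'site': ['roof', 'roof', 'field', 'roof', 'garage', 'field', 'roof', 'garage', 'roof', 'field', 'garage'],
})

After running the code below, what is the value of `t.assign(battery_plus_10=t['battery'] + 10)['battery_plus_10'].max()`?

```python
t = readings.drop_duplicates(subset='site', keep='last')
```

107

drop duplicate site (keep=last):
    battery  drift sensor    site
8        54      1     s7    roof
9        67      1     s3   field
10       97     -3     s6  garage
add column battery_plus_10 = t['battery'] + 10:
    battery  drift sensor    site  battery_plus_10
8        54      1     s7    roof               64
9        67      1     s3   field               77
10       97     -3     s6  garage              107
Then the max of column 'battery_plus_10': 107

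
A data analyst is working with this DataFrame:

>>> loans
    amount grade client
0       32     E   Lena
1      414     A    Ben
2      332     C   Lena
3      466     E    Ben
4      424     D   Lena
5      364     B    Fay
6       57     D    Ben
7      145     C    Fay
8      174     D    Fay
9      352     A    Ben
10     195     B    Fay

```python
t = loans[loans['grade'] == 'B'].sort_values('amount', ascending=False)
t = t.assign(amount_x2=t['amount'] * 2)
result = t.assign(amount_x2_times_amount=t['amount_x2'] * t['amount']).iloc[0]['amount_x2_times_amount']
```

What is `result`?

264992

filter rows where grade == 'B':
    amount grade client
5      364     B    Fay
10     195     B    Fay
sort by amount descending:
    amount grade client
5      364     B    Fay
10     195     B    Fay
add column amount_x2 = t['amount'] * 2:
    amount grade client  amount_x2
5      364     B    Fay        728
10     195     B    Fay        390
add column amount_x2_times_amount = t['amount_x2'] * t['amount']:
    amount grade client  amount_x2  amount_x2_times_amount
5      364     B    Fay        728                  264992
10     195     B    Fay        390                   76050
The value at position 0, column 'amount_x2_times_amount' is 264992.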